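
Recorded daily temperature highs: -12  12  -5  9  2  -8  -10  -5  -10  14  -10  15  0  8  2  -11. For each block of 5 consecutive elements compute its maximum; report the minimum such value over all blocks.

(-12, 12, -5, 9, 2) → max 12
(12, -5, 9, 2, -8) → max 12
(-5, 9, 2, -8, -10) → max 9
(9, 2, -8, -10, -5) → max 9
(2, -8, -10, -5, -10) → max 2
(-8, -10, -5, -10, 14) → max 14
(-10, -5, -10, 14, -10) → max 14
(-5, -10, 14, -10, 15) → max 15
(-10, 14, -10, 15, 0) → max 15
(14, -10, 15, 0, 8) → max 15
(-10, 15, 0, 8, 2) → max 15
(15, 0, 8, 2, -11) → max 15
Minimum of these is 2.

2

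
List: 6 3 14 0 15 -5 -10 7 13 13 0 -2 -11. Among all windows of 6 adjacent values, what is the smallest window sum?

6 3 14 0 15 -5 → sum 33
3 14 0 15 -5 -10 → sum 17
14 0 15 -5 -10 7 → sum 21
0 15 -5 -10 7 13 → sum 20
15 -5 -10 7 13 13 → sum 33
-5 -10 7 13 13 0 → sum 18
-10 7 13 13 0 -2 → sum 21
7 13 13 0 -2 -11 → sum 20
Smallest of these is 17.

17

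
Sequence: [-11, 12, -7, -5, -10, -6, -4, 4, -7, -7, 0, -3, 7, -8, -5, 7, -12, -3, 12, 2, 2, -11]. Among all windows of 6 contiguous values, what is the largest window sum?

Each size-6 window and its sum:
-11 12 -7 -5 -10 -6 → sum -27
12 -7 -5 -10 -6 -4 → sum -20
-7 -5 -10 -6 -4 4 → sum -28
-5 -10 -6 -4 4 -7 → sum -28
-10 -6 -4 4 -7 -7 → sum -30
-6 -4 4 -7 -7 0 → sum -20
-4 4 -7 -7 0 -3 → sum -17
4 -7 -7 0 -3 7 → sum -6
-7 -7 0 -3 7 -8 → sum -18
-7 0 -3 7 -8 -5 → sum -16
0 -3 7 -8 -5 7 → sum -2
-3 7 -8 -5 7 -12 → sum -14
7 -8 -5 7 -12 -3 → sum -14
-8 -5 7 -12 -3 12 → sum -9
-5 7 -12 -3 12 2 → sum 1
7 -12 -3 12 2 2 → sum 8
-12 -3 12 2 2 -11 → sum -10
Largest of these is 8.

8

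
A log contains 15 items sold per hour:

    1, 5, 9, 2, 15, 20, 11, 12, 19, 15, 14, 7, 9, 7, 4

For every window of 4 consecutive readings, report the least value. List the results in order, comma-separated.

1, 2, 2, 2, 11, 11, 11, 12, 7, 7, 7, 4

1 5 9 2 → min 1
5 9 2 15 → min 2
9 2 15 20 → min 2
2 15 20 11 → min 2
15 20 11 12 → min 11
20 11 12 19 → min 11
11 12 19 15 → min 11
12 19 15 14 → min 12
19 15 14 7 → min 7
15 14 7 9 → min 7
14 7 9 7 → min 7
7 9 7 4 → min 4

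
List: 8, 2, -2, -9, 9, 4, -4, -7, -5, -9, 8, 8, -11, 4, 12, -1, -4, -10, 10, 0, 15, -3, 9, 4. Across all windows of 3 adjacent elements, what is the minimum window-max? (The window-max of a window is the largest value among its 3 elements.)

-5

[8, 2, -2] → max 8
[2, -2, -9] → max 2
[-2, -9, 9] → max 9
[-9, 9, 4] → max 9
[9, 4, -4] → max 9
[4, -4, -7] → max 4
[-4, -7, -5] → max -4
[-7, -5, -9] → max -5
[-5, -9, 8] → max 8
[-9, 8, 8] → max 8
[8, 8, -11] → max 8
[8, -11, 4] → max 8
[-11, 4, 12] → max 12
[4, 12, -1] → max 12
[12, -1, -4] → max 12
[-1, -4, -10] → max -1
[-4, -10, 10] → max 10
[-10, 10, 0] → max 10
[10, 0, 15] → max 15
[0, 15, -3] → max 15
[15, -3, 9] → max 15
[-3, 9, 4] → max 9
Minimum of these is -5.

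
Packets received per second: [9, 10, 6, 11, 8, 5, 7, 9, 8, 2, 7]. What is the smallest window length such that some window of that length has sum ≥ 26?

add 9: running sum 9 < 26
add 10: running sum 19 < 26
add 6: running sum 25 < 26
end 3: [10, 6, 11] sum 27, len 3
end 4: [10, 6, 11, 8] sum 35, len 4
end 5: [6, 11, 8, 5] sum 30, len 4
end 6: [11, 8, 5, 7] sum 31, len 4
end 7: [8, 5, 7, 9] sum 29, len 4
end 8: [5, 7, 9, 8] sum 29, len 4
end 9: [7, 9, 8, 2] sum 26, len 4
end 10: [9, 8, 2, 7] sum 26, len 4
Shortest qualifying length: 3.

3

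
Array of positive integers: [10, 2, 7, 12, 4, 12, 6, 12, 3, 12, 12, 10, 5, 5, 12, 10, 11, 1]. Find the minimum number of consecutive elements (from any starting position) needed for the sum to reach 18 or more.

add 10: running sum 10 < 18
add 2: running sum 12 < 18
end 2: [10, 2, 7] sum 19, len 3
end 3: [7, 12] sum 19, len 2
end 4: [7, 12, 4] sum 23, len 3
end 5: [12, 4, 12] sum 28, len 3
end 6: [12, 6] sum 18, len 2
end 7: [6, 12] sum 18, len 2
end 8: [6, 12, 3] sum 21, len 3
end 9: [12, 3, 12] sum 27, len 3
end 10: [12, 12] sum 24, len 2
end 11: [12, 10] sum 22, len 2
end 12: [12, 10, 5] sum 27, len 3
end 13: [10, 5, 5] sum 20, len 3
end 14: [5, 5, 12] sum 22, len 3
end 15: [12, 10] sum 22, len 2
end 16: [10, 11] sum 21, len 2
end 17: [10, 11, 1] sum 22, len 3
Shortest qualifying length: 2.

2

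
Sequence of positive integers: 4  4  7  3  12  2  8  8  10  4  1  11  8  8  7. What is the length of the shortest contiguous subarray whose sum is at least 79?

add 4: running sum 4 < 79
add 4: running sum 8 < 79
add 7: running sum 15 < 79
add 3: running sum 18 < 79
add 12: running sum 30 < 79
add 2: running sum 32 < 79
add 8: running sum 40 < 79
add 8: running sum 48 < 79
add 10: running sum 58 < 79
add 4: running sum 62 < 79
add 1: running sum 63 < 79
add 11: running sum 74 < 79
end 12: [4, 4, 7, 3, 12, 2, 8, 8, 10, 4, 1, 11, 8] sum 82, len 13
end 13: [7, 3, 12, 2, 8, 8, 10, 4, 1, 11, 8, 8] sum 82, len 12
end 14: [12, 2, 8, 8, 10, 4, 1, 11, 8, 8, 7] sum 79, len 11
Shortest qualifying length: 11.

11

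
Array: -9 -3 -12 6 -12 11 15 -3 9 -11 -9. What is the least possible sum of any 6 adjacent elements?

-19

(-9, -3, -12, 6, -12, 11) → sum -19
(-3, -12, 6, -12, 11, 15) → sum 5
(-12, 6, -12, 11, 15, -3) → sum 5
(6, -12, 11, 15, -3, 9) → sum 26
(-12, 11, 15, -3, 9, -11) → sum 9
(11, 15, -3, 9, -11, -9) → sum 12
Least of these is -19.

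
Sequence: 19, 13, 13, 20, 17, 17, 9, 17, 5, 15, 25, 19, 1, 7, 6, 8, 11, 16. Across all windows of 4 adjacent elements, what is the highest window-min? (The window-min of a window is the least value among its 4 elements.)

[19, 13, 13, 20] → min 13
[13, 13, 20, 17] → min 13
[13, 20, 17, 17] → min 13
[20, 17, 17, 9] → min 9
[17, 17, 9, 17] → min 9
[17, 9, 17, 5] → min 5
[9, 17, 5, 15] → min 5
[17, 5, 15, 25] → min 5
[5, 15, 25, 19] → min 5
[15, 25, 19, 1] → min 1
[25, 19, 1, 7] → min 1
[19, 1, 7, 6] → min 1
[1, 7, 6, 8] → min 1
[7, 6, 8, 11] → min 6
[6, 8, 11, 16] → min 6
Highest of these is 13.

13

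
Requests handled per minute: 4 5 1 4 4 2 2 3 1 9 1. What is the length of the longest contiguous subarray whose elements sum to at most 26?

9

[4] sum 4 len 1
[4, 5] sum 9 len 2
[4, 5, 1] sum 10 len 3
[4, 5, 1, 4] sum 14 len 4
[4, 5, 1, 4, 4] sum 18 len 5
[4, 5, 1, 4, 4, 2] sum 20 len 6
[4, 5, 1, 4, 4, 2, 2] sum 22 len 7
[4, 5, 1, 4, 4, 2, 2, 3] sum 25 len 8
[4, 5, 1, 4, 4, 2, 2, 3, 1] sum 26 len 9
[1, 4, 4, 2, 2, 3, 1, 9] sum 26 len 8
[4, 4, 2, 2, 3, 1, 9, 1] sum 26 len 8
Longest length seen: 9.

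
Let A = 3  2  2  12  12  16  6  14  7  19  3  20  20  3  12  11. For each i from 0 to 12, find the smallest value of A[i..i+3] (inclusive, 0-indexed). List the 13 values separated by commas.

2, 2, 2, 6, 6, 6, 6, 3, 3, 3, 3, 3, 3

Sliding a size-4 window across the 16 values:
3 2 2 12 → min 2
2 2 12 12 → min 2
2 12 12 16 → min 2
12 12 16 6 → min 6
12 16 6 14 → min 6
16 6 14 7 → min 6
6 14 7 19 → min 6
14 7 19 3 → min 3
7 19 3 20 → min 3
19 3 20 20 → min 3
3 20 20 3 → min 3
20 20 3 12 → min 3
20 3 12 11 → min 3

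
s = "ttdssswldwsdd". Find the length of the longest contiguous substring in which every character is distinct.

add t: [t] len 1
add t (repeat t, move left end past it): [t] len 1
add d: [t, d] len 2
add s: [t, d, s] len 3
add s (repeat s, move left end past it): [s] len 1
add s (repeat s, move left end past it): [s] len 1
add w: [s, w] len 2
add l: [s, w, l] len 3
add d: [s, w, l, d] len 4
add w (repeat w, move left end past it): [l, d, w] len 3
add s: [l, d, w, s] len 4
add d (repeat d, move left end past it): [w, s, d] len 3
add d (repeat d, move left end past it): [d] len 1
Longest all-distinct length: 4.

4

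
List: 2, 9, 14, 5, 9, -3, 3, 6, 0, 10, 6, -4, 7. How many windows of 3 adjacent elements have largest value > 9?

2 9 14 → max 14  > 9 ✓
9 14 5 → max 14  > 9 ✓
14 5 9 → max 14  > 9 ✓
5 9 -3 → max 9
9 -3 3 → max 9
-3 3 6 → max 6
3 6 0 → max 6
6 0 10 → max 10  > 9 ✓
0 10 6 → max 10  > 9 ✓
10 6 -4 → max 10  > 9 ✓
6 -4 7 → max 7
6 windows satisfy the condition.

6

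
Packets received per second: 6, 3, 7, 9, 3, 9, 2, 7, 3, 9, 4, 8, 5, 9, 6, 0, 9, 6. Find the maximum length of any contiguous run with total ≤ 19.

[6] sum 6 len 1
[6, 3] sum 9 len 2
[6, 3, 7] sum 16 len 3
[3, 7, 9] sum 19 len 3
[7, 9, 3] sum 19 len 3
[3, 9] sum 12 len 2
[3, 9, 2] sum 14 len 3
[9, 2, 7] sum 18 len 3
[2, 7, 3] sum 12 len 3
[7, 3, 9] sum 19 len 3
[3, 9, 4] sum 16 len 3
[4, 8] sum 12 len 2
[4, 8, 5] sum 17 len 3
[5, 9] sum 14 len 2
[9, 6] sum 15 len 2
[9, 6, 0] sum 15 len 3
[6, 0, 9] sum 15 len 3
[0, 9, 6] sum 15 len 3
Longest length seen: 3.

3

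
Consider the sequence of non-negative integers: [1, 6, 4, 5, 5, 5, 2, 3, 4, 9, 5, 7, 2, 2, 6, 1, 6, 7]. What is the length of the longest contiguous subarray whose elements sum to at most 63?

14

add 1: [1] sum 1, len 1
add 6: [1, 6] sum 7, len 2
add 4: [1, 6, 4] sum 11, len 3
add 5: [1, 6, 4, 5] sum 16, len 4
add 5: [1, 6, 4, 5, 5] sum 21, len 5
add 5: [1, 6, 4, 5, 5, 5] sum 26, len 6
add 2: [1, 6, 4, 5, 5, 5, 2] sum 28, len 7
add 3: [1, 6, 4, 5, 5, 5, 2, 3] sum 31, len 8
add 4: [1, 6, 4, 5, 5, 5, 2, 3, 4] sum 35, len 9
add 9: [1, 6, 4, 5, 5, 5, 2, 3, 4, 9] sum 44, len 10
add 5: [1, 6, 4, 5, 5, 5, 2, 3, 4, 9, 5] sum 49, len 11
add 7: [1, 6, 4, 5, 5, 5, 2, 3, 4, 9, 5, 7] sum 56, len 12
add 2: [1, 6, 4, 5, 5, 5, 2, 3, 4, 9, 5, 7, 2] sum 58, len 13
add 2: [1, 6, 4, 5, 5, 5, 2, 3, 4, 9, 5, 7, 2, 2] sum 60, len 14
add 6: [4, 5, 5, 5, 2, 3, 4, 9, 5, 7, 2, 2, 6] sum 59, len 13
add 1: [4, 5, 5, 5, 2, 3, 4, 9, 5, 7, 2, 2, 6, 1] sum 60, len 14
add 6: [5, 5, 5, 2, 3, 4, 9, 5, 7, 2, 2, 6, 1, 6] sum 62, len 14
add 7: [5, 2, 3, 4, 9, 5, 7, 2, 2, 6, 1, 6, 7] sum 59, len 13
Longest length seen: 14.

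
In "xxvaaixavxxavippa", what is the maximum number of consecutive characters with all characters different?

[x] len 1
[x] len 1
[x, v] len 2
[x, v, a] len 3
[a] len 1
[a, i] len 2
[a, i, x] len 3
[i, x, a] len 3
[i, x, a, v] len 4
[a, v, x] len 3
[x] len 1
[x, a] len 2
[x, a, v] len 3
[x, a, v, i] len 4
[x, a, v, i, p] len 5
[p] len 1
[p, a] len 2
Longest all-distinct length: 5.

5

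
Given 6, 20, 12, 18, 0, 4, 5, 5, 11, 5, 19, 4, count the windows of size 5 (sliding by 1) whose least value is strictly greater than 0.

3

6 20 12 18 0 → min 0
20 12 18 0 4 → min 0
12 18 0 4 5 → min 0
18 0 4 5 5 → min 0
0 4 5 5 11 → min 0
4 5 5 11 5 → min 4  > 0 ✓
5 5 11 5 19 → min 5  > 0 ✓
5 11 5 19 4 → min 4  > 0 ✓
3 windows satisfy the condition.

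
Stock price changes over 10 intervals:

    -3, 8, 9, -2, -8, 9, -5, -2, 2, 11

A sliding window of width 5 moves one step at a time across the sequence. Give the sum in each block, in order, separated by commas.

4, 16, 3, -8, -4, 15

(-3, 8, 9, -2, -8) → sum 4
(8, 9, -2, -8, 9) → sum 16
(9, -2, -8, 9, -5) → sum 3
(-2, -8, 9, -5, -2) → sum -8
(-8, 9, -5, -2, 2) → sum -4
(9, -5, -2, 2, 11) → sum 15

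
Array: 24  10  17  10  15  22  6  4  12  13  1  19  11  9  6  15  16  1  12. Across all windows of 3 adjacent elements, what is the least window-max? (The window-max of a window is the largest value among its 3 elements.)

Window maxs for each of the 17 positions:
[24, 10, 17] → max 24
[10, 17, 10] → max 17
[17, 10, 15] → max 17
[10, 15, 22] → max 22
[15, 22, 6] → max 22
[22, 6, 4] → max 22
[6, 4, 12] → max 12
[4, 12, 13] → max 13
[12, 13, 1] → max 13
[13, 1, 19] → max 19
[1, 19, 11] → max 19
[19, 11, 9] → max 19
[11, 9, 6] → max 11
[9, 6, 15] → max 15
[6, 15, 16] → max 16
[15, 16, 1] → max 16
[16, 1, 12] → max 16
Least of these is 11.

11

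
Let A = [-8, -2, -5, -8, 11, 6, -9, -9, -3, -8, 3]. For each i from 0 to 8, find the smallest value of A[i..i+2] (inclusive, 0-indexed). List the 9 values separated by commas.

-8, -8, -8, -8, -9, -9, -9, -9, -8

[-8, -2, -5] → min -8
[-2, -5, -8] → min -8
[-5, -8, 11] → min -8
[-8, 11, 6] → min -8
[11, 6, -9] → min -9
[6, -9, -9] → min -9
[-9, -9, -3] → min -9
[-9, -3, -8] → min -9
[-3, -8, 3] → min -8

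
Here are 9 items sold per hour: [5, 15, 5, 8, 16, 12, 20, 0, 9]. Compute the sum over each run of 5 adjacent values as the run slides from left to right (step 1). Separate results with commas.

5 15 5 8 16 → sum 49
15 5 8 16 12 → sum 56
5 8 16 12 20 → sum 61
8 16 12 20 0 → sum 56
16 12 20 0 9 → sum 57

49, 56, 61, 56, 57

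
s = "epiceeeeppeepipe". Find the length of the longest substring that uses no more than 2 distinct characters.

9

Extend right; when distinct count exceeds 2, shrink from the left:
add e: window [e] (1 distinct), len 1
add p: window [e, p] (2 distinct), len 2
add i: window [p, i] (2 distinct), len 2
add c: window [i, c] (2 distinct), len 2
add e: window [c, e] (2 distinct), len 2
add e: window [c, e, e] (2 distinct), len 3
add e: window [c, e, e, e] (2 distinct), len 4
add e: window [c, e, e, e, e] (2 distinct), len 5
add p: window [e, e, e, e, p] (2 distinct), len 5
add p: window [e, e, e, e, p, p] (2 distinct), len 6
add e: window [e, e, e, e, p, p, e] (2 distinct), len 7
add e: window [e, e, e, e, p, p, e, e] (2 distinct), len 8
add p: window [e, e, e, e, p, p, e, e, p] (2 distinct), len 9
add i: window [p, i] (2 distinct), len 2
add p: window [p, i, p] (2 distinct), len 3
add e: window [p, e] (2 distinct), len 2
Longest length with ≤2 distinct: 9.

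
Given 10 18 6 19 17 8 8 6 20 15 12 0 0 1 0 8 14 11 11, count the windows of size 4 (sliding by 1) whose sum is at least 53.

3

[10, 18, 6, 19] → sum 53  ≥ 53 ✓
[18, 6, 19, 17] → sum 60  ≥ 53 ✓
[6, 19, 17, 8] → sum 50
[19, 17, 8, 8] → sum 52
[17, 8, 8, 6] → sum 39
[8, 8, 6, 20] → sum 42
[8, 6, 20, 15] → sum 49
[6, 20, 15, 12] → sum 53  ≥ 53 ✓
[20, 15, 12, 0] → sum 47
[15, 12, 0, 0] → sum 27
[12, 0, 0, 1] → sum 13
[0, 0, 1, 0] → sum 1
[0, 1, 0, 8] → sum 9
[1, 0, 8, 14] → sum 23
[0, 8, 14, 11] → sum 33
[8, 14, 11, 11] → sum 44
3 windows satisfy the condition.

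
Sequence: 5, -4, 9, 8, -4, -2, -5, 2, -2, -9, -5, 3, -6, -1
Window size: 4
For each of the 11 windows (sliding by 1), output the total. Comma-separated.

18, 9, 11, -3, -9, -7, -14, -14, -13, -17, -9

5 -4 9 8 → sum 18
-4 9 8 -4 → sum 9
9 8 -4 -2 → sum 11
8 -4 -2 -5 → sum -3
-4 -2 -5 2 → sum -9
-2 -5 2 -2 → sum -7
-5 2 -2 -9 → sum -14
2 -2 -9 -5 → sum -14
-2 -9 -5 3 → sum -13
-9 -5 3 -6 → sum -17
-5 3 -6 -1 → sum -9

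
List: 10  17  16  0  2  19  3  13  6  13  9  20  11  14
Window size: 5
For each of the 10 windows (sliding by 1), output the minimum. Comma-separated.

0, 0, 0, 0, 2, 3, 3, 6, 6, 9

Sliding a size-5 window across the 14 values:
10 17 16 0 2 → min 0
17 16 0 2 19 → min 0
16 0 2 19 3 → min 0
0 2 19 3 13 → min 0
2 19 3 13 6 → min 2
19 3 13 6 13 → min 3
3 13 6 13 9 → min 3
13 6 13 9 20 → min 6
6 13 9 20 11 → min 6
13 9 20 11 14 → min 9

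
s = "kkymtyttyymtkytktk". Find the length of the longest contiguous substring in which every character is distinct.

4

add k: [k] len 1
add k (repeat k, move left end past it): [k] len 1
add y: [k, y] len 2
add m: [k, y, m] len 3
add t: [k, y, m, t] len 4
add y (repeat y, move left end past it): [m, t, y] len 3
add t (repeat t, move left end past it): [y, t] len 2
add t (repeat t, move left end past it): [t] len 1
add y: [t, y] len 2
add y (repeat y, move left end past it): [y] len 1
add m: [y, m] len 2
add t: [y, m, t] len 3
add k: [y, m, t, k] len 4
add y (repeat y, move left end past it): [m, t, k, y] len 4
add t (repeat t, move left end past it): [k, y, t] len 3
add k (repeat k, move left end past it): [y, t, k] len 3
add t (repeat t, move left end past it): [k, t] len 2
add k (repeat k, move left end past it): [t, k] len 2
Longest all-distinct length: 4.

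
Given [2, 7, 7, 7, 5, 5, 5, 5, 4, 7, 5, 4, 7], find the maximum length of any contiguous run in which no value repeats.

[2] len 1
[2, 7] len 2
[7] len 1
[7] len 1
[7, 5] len 2
[5] len 1
[5] len 1
[5] len 1
[5, 4] len 2
[5, 4, 7] len 3
[4, 7, 5] len 3
[7, 5, 4] len 3
[5, 4, 7] len 3
Longest all-distinct length: 3.

3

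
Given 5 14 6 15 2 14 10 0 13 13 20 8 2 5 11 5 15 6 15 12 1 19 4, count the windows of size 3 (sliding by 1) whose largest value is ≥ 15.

(5, 14, 6) → max 14
(14, 6, 15) → max 15  ≥ 15 ✓
(6, 15, 2) → max 15  ≥ 15 ✓
(15, 2, 14) → max 15  ≥ 15 ✓
(2, 14, 10) → max 14
(14, 10, 0) → max 14
(10, 0, 13) → max 13
(0, 13, 13) → max 13
(13, 13, 20) → max 20  ≥ 15 ✓
(13, 20, 8) → max 20  ≥ 15 ✓
(20, 8, 2) → max 20  ≥ 15 ✓
(8, 2, 5) → max 8
(2, 5, 11) → max 11
(5, 11, 5) → max 11
(11, 5, 15) → max 15  ≥ 15 ✓
(5, 15, 6) → max 15  ≥ 15 ✓
(15, 6, 15) → max 15  ≥ 15 ✓
(6, 15, 12) → max 15  ≥ 15 ✓
(15, 12, 1) → max 15  ≥ 15 ✓
(12, 1, 19) → max 19  ≥ 15 ✓
(1, 19, 4) → max 19  ≥ 15 ✓
13 windows satisfy the condition.

13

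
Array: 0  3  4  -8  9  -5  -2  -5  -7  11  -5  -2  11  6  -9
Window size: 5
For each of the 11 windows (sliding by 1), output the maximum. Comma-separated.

Sliding a size-5 window across the 15 values:
(0, 3, 4, -8, 9) → max 9
(3, 4, -8, 9, -5) → max 9
(4, -8, 9, -5, -2) → max 9
(-8, 9, -5, -2, -5) → max 9
(9, -5, -2, -5, -7) → max 9
(-5, -2, -5, -7, 11) → max 11
(-2, -5, -7, 11, -5) → max 11
(-5, -7, 11, -5, -2) → max 11
(-7, 11, -5, -2, 11) → max 11
(11, -5, -2, 11, 6) → max 11
(-5, -2, 11, 6, -9) → max 11

9, 9, 9, 9, 9, 11, 11, 11, 11, 11, 11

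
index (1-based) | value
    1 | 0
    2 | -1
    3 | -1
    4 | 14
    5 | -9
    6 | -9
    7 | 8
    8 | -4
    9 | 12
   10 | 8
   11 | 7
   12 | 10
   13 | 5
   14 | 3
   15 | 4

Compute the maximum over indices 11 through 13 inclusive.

10

Elements at indices 11..13: 7, 10, 5
max(7, 10, 5) = 10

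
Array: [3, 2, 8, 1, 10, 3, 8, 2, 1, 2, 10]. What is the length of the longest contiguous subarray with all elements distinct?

5

add 3: [3] len 1
add 2: [3, 2] len 2
add 8: [3, 2, 8] len 3
add 1: [3, 2, 8, 1] len 4
add 10: [3, 2, 8, 1, 10] len 5
add 3 (repeat 3, move left end past it): [2, 8, 1, 10, 3] len 5
add 8 (repeat 8, move left end past it): [1, 10, 3, 8] len 4
add 2: [1, 10, 3, 8, 2] len 5
add 1 (repeat 1, move left end past it): [10, 3, 8, 2, 1] len 5
add 2 (repeat 2, move left end past it): [1, 2] len 2
add 10: [1, 2, 10] len 3
Longest all-distinct length: 5.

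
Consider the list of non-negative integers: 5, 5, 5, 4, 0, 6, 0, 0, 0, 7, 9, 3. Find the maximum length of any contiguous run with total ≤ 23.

Extend to the right; shrink from the left whenever the sum exceeds 23:
add 5: [5] sum 5, len 1
add 5: [5, 5] sum 10, len 2
add 5: [5, 5, 5] sum 15, len 3
add 4: [5, 5, 5, 4] sum 19, len 4
add 0: [5, 5, 5, 4, 0] sum 19, len 5
add 6: [5, 5, 4, 0, 6] sum 20, len 5
add 0: [5, 5, 4, 0, 6, 0] sum 20, len 6
add 0: [5, 5, 4, 0, 6, 0, 0] sum 20, len 7
add 0: [5, 5, 4, 0, 6, 0, 0, 0] sum 20, len 8
add 7: [5, 4, 0, 6, 0, 0, 0, 7] sum 22, len 8
add 9: [0, 6, 0, 0, 0, 7, 9] sum 22, len 7
add 3: [0, 0, 0, 7, 9, 3] sum 19, len 6
Longest length seen: 8.

8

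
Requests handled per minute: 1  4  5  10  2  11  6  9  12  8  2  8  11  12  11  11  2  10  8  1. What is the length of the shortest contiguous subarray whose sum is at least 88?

10

add 1: running sum 1 < 88
add 4: running sum 5 < 88
add 5: running sum 10 < 88
add 10: running sum 20 < 88
add 2: running sum 22 < 88
add 11: running sum 33 < 88
add 6: running sum 39 < 88
add 9: running sum 48 < 88
add 12: running sum 60 < 88
add 8: running sum 68 < 88
add 2: running sum 70 < 88
add 8: running sum 78 < 88
end 12: [4, 5, 10, 2, 11, 6, 9, 12, 8, 2, 8, 11] sum 88, len 12
end 13: [10, 2, 11, 6, 9, 12, 8, 2, 8, 11, 12] sum 91, len 11
end 14: [11, 6, 9, 12, 8, 2, 8, 11, 12, 11] sum 90, len 10
end 15: [6, 9, 12, 8, 2, 8, 11, 12, 11, 11] sum 90, len 10
end 16: [6, 9, 12, 8, 2, 8, 11, 12, 11, 11, 2] sum 92, len 11
end 17: [9, 12, 8, 2, 8, 11, 12, 11, 11, 2, 10] sum 96, len 11
end 18: [12, 8, 2, 8, 11, 12, 11, 11, 2, 10, 8] sum 95, len 11
end 19: [12, 8, 2, 8, 11, 12, 11, 11, 2, 10, 8, 1] sum 96, len 12
Shortest qualifying length: 10.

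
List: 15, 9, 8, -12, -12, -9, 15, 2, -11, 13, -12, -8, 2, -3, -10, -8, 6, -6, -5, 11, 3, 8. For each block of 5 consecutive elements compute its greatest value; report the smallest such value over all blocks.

2

Window maxs for each of the 18 positions:
15 9 8 -12 -12 → max 15
9 8 -12 -12 -9 → max 9
8 -12 -12 -9 15 → max 15
-12 -12 -9 15 2 → max 15
-12 -9 15 2 -11 → max 15
-9 15 2 -11 13 → max 15
15 2 -11 13 -12 → max 15
2 -11 13 -12 -8 → max 13
-11 13 -12 -8 2 → max 13
13 -12 -8 2 -3 → max 13
-12 -8 2 -3 -10 → max 2
-8 2 -3 -10 -8 → max 2
2 -3 -10 -8 6 → max 6
-3 -10 -8 6 -6 → max 6
-10 -8 6 -6 -5 → max 6
-8 6 -6 -5 11 → max 11
6 -6 -5 11 3 → max 11
-6 -5 11 3 8 → max 11
Smallest of these is 2.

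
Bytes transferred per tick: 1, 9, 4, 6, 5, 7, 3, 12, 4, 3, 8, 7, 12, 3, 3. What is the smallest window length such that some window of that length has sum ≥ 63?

add 1: running sum 1 < 63
add 9: running sum 10 < 63
add 4: running sum 14 < 63
add 6: running sum 20 < 63
add 5: running sum 25 < 63
add 7: running sum 32 < 63
add 3: running sum 35 < 63
add 12: running sum 47 < 63
add 4: running sum 51 < 63
add 3: running sum 54 < 63
add 8: running sum 62 < 63
add 7: shortest ending here [9, 4, 6, 5, 7, 3, 12, 4, 3, 8, 7] sum 68, len 11
add 12: shortest ending here [6, 5, 7, 3, 12, 4, 3, 8, 7, 12] sum 67, len 10
add 3: shortest ending here [5, 7, 3, 12, 4, 3, 8, 7, 12, 3] sum 64, len 10
add 3: shortest ending here [5, 7, 3, 12, 4, 3, 8, 7, 12, 3, 3] sum 67, len 11
Shortest qualifying length: 10.

10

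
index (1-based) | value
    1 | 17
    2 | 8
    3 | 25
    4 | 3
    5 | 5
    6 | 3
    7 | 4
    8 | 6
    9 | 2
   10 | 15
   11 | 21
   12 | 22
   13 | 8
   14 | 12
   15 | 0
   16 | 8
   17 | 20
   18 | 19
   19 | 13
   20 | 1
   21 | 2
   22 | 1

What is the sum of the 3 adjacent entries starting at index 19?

16

Elements at indices 19..21: 13, 1, 2
sum(13, 1, 2) = 16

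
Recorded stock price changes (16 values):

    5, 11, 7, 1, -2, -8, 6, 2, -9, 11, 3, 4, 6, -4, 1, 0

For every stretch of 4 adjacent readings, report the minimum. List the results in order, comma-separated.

1, -2, -8, -8, -8, -9, -9, -9, -9, 3, -4, -4, -4

[5, 11, 7, 1] → min 1
[11, 7, 1, -2] → min -2
[7, 1, -2, -8] → min -8
[1, -2, -8, 6] → min -8
[-2, -8, 6, 2] → min -8
[-8, 6, 2, -9] → min -9
[6, 2, -9, 11] → min -9
[2, -9, 11, 3] → min -9
[-9, 11, 3, 4] → min -9
[11, 3, 4, 6] → min 3
[3, 4, 6, -4] → min -4
[4, 6, -4, 1] → min -4
[6, -4, 1, 0] → min -4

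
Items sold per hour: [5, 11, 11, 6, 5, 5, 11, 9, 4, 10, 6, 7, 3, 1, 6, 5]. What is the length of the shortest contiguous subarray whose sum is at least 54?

7

Extend right; whenever the sum reaches 54, record the length and shrink from the left:
add 5: running sum 5 < 54
add 11: running sum 16 < 54
add 11: running sum 27 < 54
add 6: running sum 33 < 54
add 5: running sum 38 < 54
add 5: running sum 43 < 54
end 6: [5, 11, 11, 6, 5, 5, 11] sum 54, len 7
end 7: [11, 11, 6, 5, 5, 11, 9] sum 58, len 7
end 8: [11, 11, 6, 5, 5, 11, 9, 4] sum 62, len 8
end 9: [11, 6, 5, 5, 11, 9, 4, 10] sum 61, len 8
end 10: [6, 5, 5, 11, 9, 4, 10, 6] sum 56, len 8
end 11: [5, 5, 11, 9, 4, 10, 6, 7] sum 57, len 8
end 12: [5, 11, 9, 4, 10, 6, 7, 3] sum 55, len 8
end 13: [5, 11, 9, 4, 10, 6, 7, 3, 1] sum 56, len 9
end 14: [11, 9, 4, 10, 6, 7, 3, 1, 6] sum 57, len 9
end 15: [11, 9, 4, 10, 6, 7, 3, 1, 6, 5] sum 62, len 10
Shortest qualifying length: 7.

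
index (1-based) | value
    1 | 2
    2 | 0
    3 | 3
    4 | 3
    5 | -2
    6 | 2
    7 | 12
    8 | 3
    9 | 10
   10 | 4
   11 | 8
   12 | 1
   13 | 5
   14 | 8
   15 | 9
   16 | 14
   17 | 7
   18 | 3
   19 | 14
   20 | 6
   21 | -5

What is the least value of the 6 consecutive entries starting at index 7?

1

Elements at indices 7..12: 12, 3, 10, 4, 8, 1
min(12, 3, 10, 4, 8, 1) = 1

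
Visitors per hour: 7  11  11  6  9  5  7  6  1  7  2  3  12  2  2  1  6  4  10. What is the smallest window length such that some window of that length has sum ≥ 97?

17

add 7: running sum 7 < 97
add 11: running sum 18 < 97
add 11: running sum 29 < 97
add 6: running sum 35 < 97
add 9: running sum 44 < 97
add 5: running sum 49 < 97
add 7: running sum 56 < 97
add 6: running sum 62 < 97
add 1: running sum 63 < 97
add 7: running sum 70 < 97
add 2: running sum 72 < 97
add 3: running sum 75 < 97
add 12: running sum 87 < 97
add 2: running sum 89 < 97
add 2: running sum 91 < 97
add 1: running sum 92 < 97
end 16: [7, 11, 11, 6, 9, 5, 7, 6, 1, 7, 2, 3, 12, 2, 2, 1, 6] sum 98, len 17
end 17: [7, 11, 11, 6, 9, 5, 7, 6, 1, 7, 2, 3, 12, 2, 2, 1, 6, 4] sum 102, len 18
end 18: [11, 11, 6, 9, 5, 7, 6, 1, 7, 2, 3, 12, 2, 2, 1, 6, 4, 10] sum 105, len 18
Shortest qualifying length: 17.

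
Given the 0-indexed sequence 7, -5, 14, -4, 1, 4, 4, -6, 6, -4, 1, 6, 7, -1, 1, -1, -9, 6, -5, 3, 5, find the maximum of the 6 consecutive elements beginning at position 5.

6

Elements at indices 5..10: 4, 4, -6, 6, -4, 1
max(4, 4, -6, 6, -4, 1) = 6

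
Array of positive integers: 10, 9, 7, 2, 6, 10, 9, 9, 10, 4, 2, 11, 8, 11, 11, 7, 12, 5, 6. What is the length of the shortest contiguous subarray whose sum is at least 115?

add 10: running sum 10 < 115
add 9: running sum 19 < 115
add 7: running sum 26 < 115
add 2: running sum 28 < 115
add 6: running sum 34 < 115
add 10: running sum 44 < 115
add 9: running sum 53 < 115
add 9: running sum 62 < 115
add 10: running sum 72 < 115
add 4: running sum 76 < 115
add 2: running sum 78 < 115
add 11: running sum 89 < 115
add 8: running sum 97 < 115
add 11: running sum 108 < 115
end 14: [10, 9, 7, 2, 6, 10, 9, 9, 10, 4, 2, 11, 8, 11, 11] sum 119, len 15
end 15: [9, 7, 2, 6, 10, 9, 9, 10, 4, 2, 11, 8, 11, 11, 7] sum 116, len 15
end 16: [7, 2, 6, 10, 9, 9, 10, 4, 2, 11, 8, 11, 11, 7, 12] sum 119, len 15
end 17: [6, 10, 9, 9, 10, 4, 2, 11, 8, 11, 11, 7, 12, 5] sum 115, len 14
end 18: [10, 9, 9, 10, 4, 2, 11, 8, 11, 11, 7, 12, 5, 6] sum 115, len 14
Shortest qualifying length: 14.

14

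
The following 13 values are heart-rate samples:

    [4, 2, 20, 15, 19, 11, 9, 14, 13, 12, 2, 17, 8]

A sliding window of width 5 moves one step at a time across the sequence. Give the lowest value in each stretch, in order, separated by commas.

2, 2, 9, 9, 9, 9, 2, 2, 2

(4, 2, 20, 15, 19) → min 2
(2, 20, 15, 19, 11) → min 2
(20, 15, 19, 11, 9) → min 9
(15, 19, 11, 9, 14) → min 9
(19, 11, 9, 14, 13) → min 9
(11, 9, 14, 13, 12) → min 9
(9, 14, 13, 12, 2) → min 2
(14, 13, 12, 2, 17) → min 2
(13, 12, 2, 17, 8) → min 2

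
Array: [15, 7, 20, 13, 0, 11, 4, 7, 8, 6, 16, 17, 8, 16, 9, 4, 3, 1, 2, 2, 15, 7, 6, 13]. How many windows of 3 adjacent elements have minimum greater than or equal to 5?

10

[15, 7, 20] → min 7  ≥ 5 ✓
[7, 20, 13] → min 7  ≥ 5 ✓
[20, 13, 0] → min 0
[13, 0, 11] → min 0
[0, 11, 4] → min 0
[11, 4, 7] → min 4
[4, 7, 8] → min 4
[7, 8, 6] → min 6  ≥ 5 ✓
[8, 6, 16] → min 6  ≥ 5 ✓
[6, 16, 17] → min 6  ≥ 5 ✓
[16, 17, 8] → min 8  ≥ 5 ✓
[17, 8, 16] → min 8  ≥ 5 ✓
[8, 16, 9] → min 8  ≥ 5 ✓
[16, 9, 4] → min 4
[9, 4, 3] → min 3
[4, 3, 1] → min 1
[3, 1, 2] → min 1
[1, 2, 2] → min 1
[2, 2, 15] → min 2
[2, 15, 7] → min 2
[15, 7, 6] → min 6  ≥ 5 ✓
[7, 6, 13] → min 6  ≥ 5 ✓
10 windows satisfy the condition.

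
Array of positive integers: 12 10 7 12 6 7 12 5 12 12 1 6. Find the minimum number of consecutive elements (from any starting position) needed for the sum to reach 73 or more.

8

add 12: running sum 12 < 73
add 10: running sum 22 < 73
add 7: running sum 29 < 73
add 12: running sum 41 < 73
add 6: running sum 47 < 73
add 7: running sum 54 < 73
add 12: running sum 66 < 73
add 5: running sum 71 < 73
add 12: shortest ending here [12, 10, 7, 12, 6, 7, 12, 5, 12] sum 83, len 9
add 12: shortest ending here [7, 12, 6, 7, 12, 5, 12, 12] sum 73, len 8
add 1: shortest ending here [7, 12, 6, 7, 12, 5, 12, 12, 1] sum 74, len 9
add 6: shortest ending here [12, 6, 7, 12, 5, 12, 12, 1, 6] sum 73, len 9
Shortest qualifying length: 8.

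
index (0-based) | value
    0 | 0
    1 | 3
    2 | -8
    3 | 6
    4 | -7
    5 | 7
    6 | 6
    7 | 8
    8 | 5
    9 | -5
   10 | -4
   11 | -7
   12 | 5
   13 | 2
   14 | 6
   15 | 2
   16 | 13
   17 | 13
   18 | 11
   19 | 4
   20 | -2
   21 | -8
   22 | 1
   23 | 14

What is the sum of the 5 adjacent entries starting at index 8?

Elements at indices 8..12: 5, -5, -4, -7, 5
sum(5, -5, -4, -7, 5) = -6

-6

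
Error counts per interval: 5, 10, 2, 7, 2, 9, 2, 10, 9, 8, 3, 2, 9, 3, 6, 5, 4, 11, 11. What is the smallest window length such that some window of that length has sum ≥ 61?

Extend right; whenever the sum reaches 61, record the length and shrink from the left:
add 5: running sum 5 < 61
add 10: running sum 15 < 61
add 2: running sum 17 < 61
add 7: running sum 24 < 61
add 2: running sum 26 < 61
add 9: running sum 35 < 61
add 2: running sum 37 < 61
add 10: running sum 47 < 61
add 9: running sum 56 < 61
add 8: shortest ending here [5, 10, 2, 7, 2, 9, 2, 10, 9, 8] sum 64, len 10
add 3: shortest ending here [10, 2, 7, 2, 9, 2, 10, 9, 8, 3] sum 62, len 10
add 2: shortest ending here [10, 2, 7, 2, 9, 2, 10, 9, 8, 3, 2] sum 64, len 11
add 9: shortest ending here [7, 2, 9, 2, 10, 9, 8, 3, 2, 9] sum 61, len 10
add 3: shortest ending here [7, 2, 9, 2, 10, 9, 8, 3, 2, 9, 3] sum 64, len 11
add 6: shortest ending here [9, 2, 10, 9, 8, 3, 2, 9, 3, 6] sum 61, len 10
add 5: shortest ending here [9, 2, 10, 9, 8, 3, 2, 9, 3, 6, 5] sum 66, len 11
add 4: shortest ending here [2, 10, 9, 8, 3, 2, 9, 3, 6, 5, 4] sum 61, len 11
add 11: shortest ending here [10, 9, 8, 3, 2, 9, 3, 6, 5, 4, 11] sum 70, len 11
add 11: shortest ending here [8, 3, 2, 9, 3, 6, 5, 4, 11, 11] sum 62, len 10
Shortest qualifying length: 10.

10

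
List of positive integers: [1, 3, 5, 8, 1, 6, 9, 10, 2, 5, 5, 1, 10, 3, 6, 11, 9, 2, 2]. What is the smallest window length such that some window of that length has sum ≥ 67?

add 1: running sum 1 < 67
add 3: running sum 4 < 67
add 5: running sum 9 < 67
add 8: running sum 17 < 67
add 1: running sum 18 < 67
add 6: running sum 24 < 67
add 9: running sum 33 < 67
add 10: running sum 43 < 67
add 2: running sum 45 < 67
add 5: running sum 50 < 67
add 5: running sum 55 < 67
add 1: running sum 56 < 67
add 10: running sum 66 < 67
add 3: shortest ending here [3, 5, 8, 1, 6, 9, 10, 2, 5, 5, 1, 10, 3] sum 68, len 13
add 6: shortest ending here [5, 8, 1, 6, 9, 10, 2, 5, 5, 1, 10, 3, 6] sum 71, len 13
add 11: shortest ending here [6, 9, 10, 2, 5, 5, 1, 10, 3, 6, 11] sum 68, len 11
add 9: shortest ending here [9, 10, 2, 5, 5, 1, 10, 3, 6, 11, 9] sum 71, len 11
add 2: shortest ending here [9, 10, 2, 5, 5, 1, 10, 3, 6, 11, 9, 2] sum 73, len 12
add 2: shortest ending here [9, 10, 2, 5, 5, 1, 10, 3, 6, 11, 9, 2, 2] sum 75, len 13
Shortest qualifying length: 11.

11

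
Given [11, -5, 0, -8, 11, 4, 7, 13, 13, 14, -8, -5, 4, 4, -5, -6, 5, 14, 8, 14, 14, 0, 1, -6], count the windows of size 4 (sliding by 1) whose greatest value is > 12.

11 -5 0 -8 → max 11
-5 0 -8 11 → max 11
0 -8 11 4 → max 11
-8 11 4 7 → max 11
11 4 7 13 → max 13  > 12 ✓
4 7 13 13 → max 13  > 12 ✓
7 13 13 14 → max 14  > 12 ✓
13 13 14 -8 → max 14  > 12 ✓
13 14 -8 -5 → max 14  > 12 ✓
14 -8 -5 4 → max 14  > 12 ✓
-8 -5 4 4 → max 4
-5 4 4 -5 → max 4
4 4 -5 -6 → max 4
4 -5 -6 5 → max 5
-5 -6 5 14 → max 14  > 12 ✓
-6 5 14 8 → max 14  > 12 ✓
5 14 8 14 → max 14  > 12 ✓
14 8 14 14 → max 14  > 12 ✓
8 14 14 0 → max 14  > 12 ✓
14 14 0 1 → max 14  > 12 ✓
14 0 1 -6 → max 14  > 12 ✓
13 windows satisfy the condition.

13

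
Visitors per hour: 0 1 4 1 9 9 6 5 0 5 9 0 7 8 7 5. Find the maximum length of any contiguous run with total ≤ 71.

15

→ 0: sum 0, len 1
→ 1: sum 1, len 2
→ 4: sum 5, len 3
→ 1: sum 6, len 4
→ 9: sum 15, len 5
→ 9: sum 24, len 6
→ 6: sum 30, len 7
→ 5: sum 35, len 8
→ 0: sum 35, len 9
→ 5: sum 40, len 10
→ 9: sum 49, len 11
→ 0: sum 49, len 12
→ 7: sum 56, len 13
→ 8: sum 64, len 14
→ 7: sum 71, len 15
→ 5 (dropped 0, 1, 4): sum 71, len 13
Longest length seen: 15.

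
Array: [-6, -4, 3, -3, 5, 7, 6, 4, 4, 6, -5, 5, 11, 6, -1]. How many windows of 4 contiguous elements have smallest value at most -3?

8

(-6, -4, 3, -3) → min -6  ≤ -3 ✓
(-4, 3, -3, 5) → min -4  ≤ -3 ✓
(3, -3, 5, 7) → min -3  ≤ -3 ✓
(-3, 5, 7, 6) → min -3  ≤ -3 ✓
(5, 7, 6, 4) → min 4
(7, 6, 4, 4) → min 4
(6, 4, 4, 6) → min 4
(4, 4, 6, -5) → min -5  ≤ -3 ✓
(4, 6, -5, 5) → min -5  ≤ -3 ✓
(6, -5, 5, 11) → min -5  ≤ -3 ✓
(-5, 5, 11, 6) → min -5  ≤ -3 ✓
(5, 11, 6, -1) → min -1
8 windows satisfy the condition.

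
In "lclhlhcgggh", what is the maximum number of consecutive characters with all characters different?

4

add l: [l] len 1
add c: [l, c] len 2
add l (repeat l, move left end past it): [c, l] len 2
add h: [c, l, h] len 3
add l (repeat l, move left end past it): [h, l] len 2
add h (repeat h, move left end past it): [l, h] len 2
add c: [l, h, c] len 3
add g: [l, h, c, g] len 4
add g (repeat g, move left end past it): [g] len 1
add g (repeat g, move left end past it): [g] len 1
add h: [g, h] len 2
Longest all-distinct length: 4.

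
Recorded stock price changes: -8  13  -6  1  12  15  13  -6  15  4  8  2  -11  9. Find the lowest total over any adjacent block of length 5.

Window sums for each of the 10 positions:
-8 13 -6 1 12 → sum 12
13 -6 1 12 15 → sum 35
-6 1 12 15 13 → sum 35
1 12 15 13 -6 → sum 35
12 15 13 -6 15 → sum 49
15 13 -6 15 4 → sum 41
13 -6 15 4 8 → sum 34
-6 15 4 8 2 → sum 23
15 4 8 2 -11 → sum 18
4 8 2 -11 9 → sum 12
Lowest of these is 12.

12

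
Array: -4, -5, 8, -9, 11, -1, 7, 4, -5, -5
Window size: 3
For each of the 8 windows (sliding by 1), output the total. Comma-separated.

(-4, -5, 8) → sum -1
(-5, 8, -9) → sum -6
(8, -9, 11) → sum 10
(-9, 11, -1) → sum 1
(11, -1, 7) → sum 17
(-1, 7, 4) → sum 10
(7, 4, -5) → sum 6
(4, -5, -5) → sum -6

-1, -6, 10, 1, 17, 10, 6, -6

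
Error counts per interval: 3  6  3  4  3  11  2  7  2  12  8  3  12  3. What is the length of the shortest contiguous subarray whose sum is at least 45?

add 3: running sum 3 < 45
add 6: running sum 9 < 45
add 3: running sum 12 < 45
add 4: running sum 16 < 45
add 3: running sum 19 < 45
add 11: running sum 30 < 45
add 2: running sum 32 < 45
add 7: running sum 39 < 45
add 2: running sum 41 < 45
end 9: [6, 3, 4, 3, 11, 2, 7, 2, 12] sum 50, len 9
end 10: [3, 11, 2, 7, 2, 12, 8] sum 45, len 7
end 11: [11, 2, 7, 2, 12, 8, 3] sum 45, len 7
end 12: [2, 7, 2, 12, 8, 3, 12] sum 46, len 7
end 13: [7, 2, 12, 8, 3, 12, 3] sum 47, len 7
Shortest qualifying length: 7.

7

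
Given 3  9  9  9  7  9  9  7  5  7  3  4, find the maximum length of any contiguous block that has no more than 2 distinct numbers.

7

add 3: window [3] (1 distinct), len 1
add 9: window [3, 9] (2 distinct), len 2
add 9: window [3, 9, 9] (2 distinct), len 3
add 9: window [3, 9, 9, 9] (2 distinct), len 4
add 7: window [9, 9, 9, 7] (2 distinct), len 4
add 9: window [9, 9, 9, 7, 9] (2 distinct), len 5
add 9: window [9, 9, 9, 7, 9, 9] (2 distinct), len 6
add 7: window [9, 9, 9, 7, 9, 9, 7] (2 distinct), len 7
add 5: window [7, 5] (2 distinct), len 2
add 7: window [7, 5, 7] (2 distinct), len 3
add 3: window [7, 3] (2 distinct), len 2
add 4: window [3, 4] (2 distinct), len 2
Longest length with ≤2 distinct: 7.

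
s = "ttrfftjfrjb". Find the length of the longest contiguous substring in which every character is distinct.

add t: [t] len 1
add t (repeat t, move left end past it): [t] len 1
add r: [t, r] len 2
add f: [t, r, f] len 3
add f (repeat f, move left end past it): [f] len 1
add t: [f, t] len 2
add j: [f, t, j] len 3
add f (repeat f, move left end past it): [t, j, f] len 3
add r: [t, j, f, r] len 4
add j (repeat j, move left end past it): [f, r, j] len 3
add b: [f, r, j, b] len 4
Longest all-distinct length: 4.

4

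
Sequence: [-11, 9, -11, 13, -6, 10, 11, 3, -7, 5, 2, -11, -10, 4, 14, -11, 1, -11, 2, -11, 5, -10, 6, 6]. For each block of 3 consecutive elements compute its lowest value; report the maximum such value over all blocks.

[-11, 9, -11] → min -11
[9, -11, 13] → min -11
[-11, 13, -6] → min -11
[13, -6, 10] → min -6
[-6, 10, 11] → min -6
[10, 11, 3] → min 3
[11, 3, -7] → min -7
[3, -7, 5] → min -7
[-7, 5, 2] → min -7
[5, 2, -11] → min -11
[2, -11, -10] → min -11
[-11, -10, 4] → min -11
[-10, 4, 14] → min -10
[4, 14, -11] → min -11
[14, -11, 1] → min -11
[-11, 1, -11] → min -11
[1, -11, 2] → min -11
[-11, 2, -11] → min -11
[2, -11, 5] → min -11
[-11, 5, -10] → min -11
[5, -10, 6] → min -10
[-10, 6, 6] → min -10
Maximum of these is 3.

3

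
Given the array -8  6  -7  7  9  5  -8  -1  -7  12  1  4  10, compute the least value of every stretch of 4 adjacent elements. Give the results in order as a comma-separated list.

-8, -7, -7, -8, -8, -8, -8, -7, -7, 1

Sliding a size-4 window across the 13 values:
(-8, 6, -7, 7) → min -8
(6, -7, 7, 9) → min -7
(-7, 7, 9, 5) → min -7
(7, 9, 5, -8) → min -8
(9, 5, -8, -1) → min -8
(5, -8, -1, -7) → min -8
(-8, -1, -7, 12) → min -8
(-1, -7, 12, 1) → min -7
(-7, 12, 1, 4) → min -7
(12, 1, 4, 10) → min 1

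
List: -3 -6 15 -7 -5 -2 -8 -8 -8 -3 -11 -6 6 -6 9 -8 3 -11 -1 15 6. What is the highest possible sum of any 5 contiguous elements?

-3 -6 15 -7 -5 → sum -6
-6 15 -7 -5 -2 → sum -5
15 -7 -5 -2 -8 → sum -7
-7 -5 -2 -8 -8 → sum -30
-5 -2 -8 -8 -8 → sum -31
-2 -8 -8 -8 -3 → sum -29
-8 -8 -8 -3 -11 → sum -38
-8 -8 -3 -11 -6 → sum -36
-8 -3 -11 -6 6 → sum -22
-3 -11 -6 6 -6 → sum -20
-11 -6 6 -6 9 → sum -8
-6 6 -6 9 -8 → sum -5
6 -6 9 -8 3 → sum 4
-6 9 -8 3 -11 → sum -13
9 -8 3 -11 -1 → sum -8
-8 3 -11 -1 15 → sum -2
3 -11 -1 15 6 → sum 12
Highest of these is 12.

12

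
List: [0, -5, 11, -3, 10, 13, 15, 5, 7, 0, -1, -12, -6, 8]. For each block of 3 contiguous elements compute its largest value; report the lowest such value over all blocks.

[0, -5, 11] → max 11
[-5, 11, -3] → max 11
[11, -3, 10] → max 11
[-3, 10, 13] → max 13
[10, 13, 15] → max 15
[13, 15, 5] → max 15
[15, 5, 7] → max 15
[5, 7, 0] → max 7
[7, 0, -1] → max 7
[0, -1, -12] → max 0
[-1, -12, -6] → max -1
[-12, -6, 8] → max 8
Lowest of these is -1.

-1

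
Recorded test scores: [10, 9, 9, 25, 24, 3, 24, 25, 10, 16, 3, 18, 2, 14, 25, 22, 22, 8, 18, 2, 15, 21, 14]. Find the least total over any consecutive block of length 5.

49

Window sums for each of the 19 positions:
[10, 9, 9, 25, 24] → sum 77
[9, 9, 25, 24, 3] → sum 70
[9, 25, 24, 3, 24] → sum 85
[25, 24, 3, 24, 25] → sum 101
[24, 3, 24, 25, 10] → sum 86
[3, 24, 25, 10, 16] → sum 78
[24, 25, 10, 16, 3] → sum 78
[25, 10, 16, 3, 18] → sum 72
[10, 16, 3, 18, 2] → sum 49
[16, 3, 18, 2, 14] → sum 53
[3, 18, 2, 14, 25] → sum 62
[18, 2, 14, 25, 22] → sum 81
[2, 14, 25, 22, 22] → sum 85
[14, 25, 22, 22, 8] → sum 91
[25, 22, 22, 8, 18] → sum 95
[22, 22, 8, 18, 2] → sum 72
[22, 8, 18, 2, 15] → sum 65
[8, 18, 2, 15, 21] → sum 64
[18, 2, 15, 21, 14] → sum 70
Least of these is 49.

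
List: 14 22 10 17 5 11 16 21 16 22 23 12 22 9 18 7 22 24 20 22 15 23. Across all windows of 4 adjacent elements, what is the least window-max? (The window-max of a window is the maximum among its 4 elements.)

14 22 10 17 → max 22
22 10 17 5 → max 22
10 17 5 11 → max 17
17 5 11 16 → max 17
5 11 16 21 → max 21
11 16 21 16 → max 21
16 21 16 22 → max 22
21 16 22 23 → max 23
16 22 23 12 → max 23
22 23 12 22 → max 23
23 12 22 9 → max 23
12 22 9 18 → max 22
22 9 18 7 → max 22
9 18 7 22 → max 22
18 7 22 24 → max 24
7 22 24 20 → max 24
22 24 20 22 → max 24
24 20 22 15 → max 24
20 22 15 23 → max 23
Least of these is 17.

17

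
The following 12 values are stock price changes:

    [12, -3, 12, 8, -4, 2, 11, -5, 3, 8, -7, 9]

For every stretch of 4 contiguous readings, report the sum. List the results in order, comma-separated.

[12, -3, 12, 8] → sum 29
[-3, 12, 8, -4] → sum 13
[12, 8, -4, 2] → sum 18
[8, -4, 2, 11] → sum 17
[-4, 2, 11, -5] → sum 4
[2, 11, -5, 3] → sum 11
[11, -5, 3, 8] → sum 17
[-5, 3, 8, -7] → sum -1
[3, 8, -7, 9] → sum 13

29, 13, 18, 17, 4, 11, 17, -1, 13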